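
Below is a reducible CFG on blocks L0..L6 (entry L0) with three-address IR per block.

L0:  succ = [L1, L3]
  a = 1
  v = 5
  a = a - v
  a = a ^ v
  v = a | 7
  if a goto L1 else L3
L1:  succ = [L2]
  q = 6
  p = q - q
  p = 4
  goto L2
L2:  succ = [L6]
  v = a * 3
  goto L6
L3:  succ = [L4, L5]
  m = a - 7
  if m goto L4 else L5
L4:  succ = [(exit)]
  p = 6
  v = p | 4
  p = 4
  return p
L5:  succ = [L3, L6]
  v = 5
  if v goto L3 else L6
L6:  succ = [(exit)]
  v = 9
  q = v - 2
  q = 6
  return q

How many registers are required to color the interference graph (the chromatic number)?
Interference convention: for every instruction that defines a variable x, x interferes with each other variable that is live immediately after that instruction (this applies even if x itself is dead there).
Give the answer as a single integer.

Answer: 2

Derivation:
Per-block:
  L0: def={a,v} ue=∅
  L1: def={p,q} ue=∅
  L2: def={v} ue={a}
  L3: def={m} ue={a}
  L4: def={p,v} ue=∅
  L5: def={v} ue=∅
  L6: def={q,v} ue=∅

Liveness:
  L0 li=∅ lo={a}
  L1 li={a} lo={a}
  L2 li={a} lo=∅
  L3 li={a} lo={a}
  L4 li=∅ lo=∅
  L5 li={a} lo={a}
  L6 li=∅ lo=∅

Interference:
  a↔{m,p,q,v}
  m↔{a}
  p↔{a}
  q↔{a}
  v↔{a}

Chromatic number:
  {a,m} pairwise interfere (2-clique) ⇒ χ ≥ 2
  assign a→R0 m→R1 p→R1 q→R1 v→R1 — no edge inside a register ⇒ χ ≤ 2
  χ = 2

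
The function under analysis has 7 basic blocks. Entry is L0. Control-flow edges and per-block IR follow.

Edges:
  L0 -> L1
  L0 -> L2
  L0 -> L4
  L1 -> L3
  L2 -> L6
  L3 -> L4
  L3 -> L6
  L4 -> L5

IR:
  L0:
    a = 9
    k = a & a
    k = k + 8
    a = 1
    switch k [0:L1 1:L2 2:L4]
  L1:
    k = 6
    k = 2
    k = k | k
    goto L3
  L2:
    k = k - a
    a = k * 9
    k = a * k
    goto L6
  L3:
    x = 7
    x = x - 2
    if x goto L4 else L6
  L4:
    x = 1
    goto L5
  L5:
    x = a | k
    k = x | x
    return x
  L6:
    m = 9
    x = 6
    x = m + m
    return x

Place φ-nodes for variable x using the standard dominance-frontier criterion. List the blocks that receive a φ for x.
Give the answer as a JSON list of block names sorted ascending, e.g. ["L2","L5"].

Answer: ["L4", "L6"]

Derivation:
idom tree: L1←L0 L2←L0 L3←L1 L4←L0 L5←L4 L6←L0
Dom at joins:
  L4: preds {L0,L3}: {L0} ∩ {L0,L1,L3} = {L0}; idom=L0
  L6: preds {L2,L3}: {L0,L2} ∩ {L0,L1,L3} = {L0}; idom=L0

DF walk-up:
  join L4 pred L0: · stop@L0
  join L4 pred L3: L3→L1 stop@L0
  join L6 pred L2: L2 stop@L0
  join L6 pred L3: L3→L1 stop@L0
  DF(L0)=∅
  DF(L1)={L4,L6}
  DF(L2)={L6}
  DF(L3)={L4,L6}
  DF(L4)=∅
  DF(L5)=∅
  DF(L6)=∅

φ for x: defs {L3,L4,L5,L6}
  DF⁺ = {L4,L6}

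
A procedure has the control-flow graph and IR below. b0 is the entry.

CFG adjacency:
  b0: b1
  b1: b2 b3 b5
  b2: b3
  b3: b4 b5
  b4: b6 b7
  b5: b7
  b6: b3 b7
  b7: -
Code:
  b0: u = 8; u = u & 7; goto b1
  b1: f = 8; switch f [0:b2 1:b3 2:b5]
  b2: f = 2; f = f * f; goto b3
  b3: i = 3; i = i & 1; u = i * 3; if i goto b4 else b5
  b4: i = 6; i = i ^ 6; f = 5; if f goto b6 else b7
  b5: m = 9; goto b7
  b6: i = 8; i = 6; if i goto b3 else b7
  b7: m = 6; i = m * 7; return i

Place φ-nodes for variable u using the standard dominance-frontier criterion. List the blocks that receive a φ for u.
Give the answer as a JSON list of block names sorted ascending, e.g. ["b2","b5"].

idom tree: b1←b0 b2←b1 b3←b1 b4←b3 b5←b1 b6←b4 b7←b1
Dom∩ at merges:
  b3: preds {b1,b2,b6}: {b0,b1} ∩ {b0,b1,b2} ∩ {b0,b1,b3,b4,b6} = {b0,b1}; idom=b1
  b5: preds {b1,b3}: {b0,b1} ∩ {b0,b1,b3} = {b0,b1}; idom=b1
  b7: preds {b4,b5,b6}: {b0,b1,b3,b4} ∩ {b0,b1,b5} ∩ {b0,b1,b3,b4,b6} = {b0,b1}; idom=b1

DF derivation:
  join b3 pred b1: · stop@b1
  join b3 pred b2: b2 stop@b1
  join b3 pred b6: b6→b4→b3 stop@b1
  join b5 pred b1: · stop@b1
  join b5 pred b3: b3 stop@b1
  join b7 pred b4: b4→b3 stop@b1
  join b7 pred b5: b5 stop@b1
  join b7 pred b6: b6→b4→b3 stop@b1
  DF(b0)=∅
  DF(b1)=∅
  DF(b2)={b3}
  DF(b3)={b3,b5,b7}
  DF(b4)={b3,b7}
  DF(b5)={b7}
  DF(b6)={b3,b7}
  DF(b7)=∅

φ for u: defs {b0,b3}
  DF⁺ = {b3,b5,b7}

Answer: ["b3", "b5", "b7"]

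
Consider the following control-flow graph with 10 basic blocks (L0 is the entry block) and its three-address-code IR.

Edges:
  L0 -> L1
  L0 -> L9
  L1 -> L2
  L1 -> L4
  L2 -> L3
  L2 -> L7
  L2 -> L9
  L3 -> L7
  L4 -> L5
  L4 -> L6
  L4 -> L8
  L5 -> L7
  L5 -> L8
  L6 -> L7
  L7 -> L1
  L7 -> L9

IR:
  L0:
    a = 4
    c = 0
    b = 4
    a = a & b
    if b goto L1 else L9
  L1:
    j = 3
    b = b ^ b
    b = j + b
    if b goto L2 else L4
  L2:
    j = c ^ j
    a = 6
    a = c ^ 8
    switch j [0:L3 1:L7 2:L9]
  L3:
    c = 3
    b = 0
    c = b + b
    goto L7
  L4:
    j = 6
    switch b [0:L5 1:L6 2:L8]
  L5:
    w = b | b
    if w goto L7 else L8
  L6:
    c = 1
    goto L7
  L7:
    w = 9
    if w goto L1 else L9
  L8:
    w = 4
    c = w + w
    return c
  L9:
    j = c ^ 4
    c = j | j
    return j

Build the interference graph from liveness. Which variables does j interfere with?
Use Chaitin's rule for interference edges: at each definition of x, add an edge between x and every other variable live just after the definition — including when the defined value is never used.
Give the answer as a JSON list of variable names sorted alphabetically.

Per-block:
  L0: {a,b,c} / ∅
  L1: {b,j} / {b}
  L2: {a,j} / {c,j}
  L3: {b,c} / ∅
  L4: {j} / {b}
  L5: {w} / {b}
  L6: {c} / ∅
  L7: {w} / ∅
  L8: {c,w} / ∅
  L9: {c,j} / {c}

Backward fixpoint:
  live L0: ∅→{b,c}
  live L1: {b,c}→{b,c,j}
  live L2: {b,c,j}→{b,c}
  live L3: ∅→{b,c}
  live L4: {b,c}→{b,c}
  live L5: {b,c}→{b,c}
  live L6: {b}→{b,c}
  live L7: {b,c}→{b,c}
  live L8: ∅→∅
  live L9: {c}→∅

Interfere edges:
  a↔{b,c,j}
  b↔{a,c,j,w}
  c↔{a,b,j,w}
  j↔{a,b,c}
  w↔{b,c}

N(j) = ["a", "b", "c"]

Answer: ["a", "b", "c"]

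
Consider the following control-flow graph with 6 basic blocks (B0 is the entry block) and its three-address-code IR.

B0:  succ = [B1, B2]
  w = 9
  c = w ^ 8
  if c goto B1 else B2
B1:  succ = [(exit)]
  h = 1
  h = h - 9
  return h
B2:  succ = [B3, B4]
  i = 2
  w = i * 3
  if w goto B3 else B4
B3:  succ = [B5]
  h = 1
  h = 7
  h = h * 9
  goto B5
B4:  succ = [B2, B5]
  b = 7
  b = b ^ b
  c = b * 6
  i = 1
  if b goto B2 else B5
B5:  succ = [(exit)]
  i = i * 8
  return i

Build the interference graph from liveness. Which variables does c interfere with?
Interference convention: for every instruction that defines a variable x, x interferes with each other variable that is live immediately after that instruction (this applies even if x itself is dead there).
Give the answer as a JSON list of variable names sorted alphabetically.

Answer: ["b"]

Derivation:
Block summaries:
  B0: {c,w} / ∅
  B1: {h} / ∅
  B2: {i,w} / ∅
  B3: {h} / ∅
  B4: {b,c,i} / ∅
  B5: {i} / {i}

Backward fixpoint:
  B0: in=∅ out=∅
  B1: in=∅ out=∅
  B2: in=∅ out={i}
  B3: in={i} out={i}
  B4: in=∅ out={i}
  B5: in={i} out=∅

Interference:
  b — {c,i}
  c — {b}
  h — {i}
  i — {b,h,w}
  w — {i}

N(c) = ["b"]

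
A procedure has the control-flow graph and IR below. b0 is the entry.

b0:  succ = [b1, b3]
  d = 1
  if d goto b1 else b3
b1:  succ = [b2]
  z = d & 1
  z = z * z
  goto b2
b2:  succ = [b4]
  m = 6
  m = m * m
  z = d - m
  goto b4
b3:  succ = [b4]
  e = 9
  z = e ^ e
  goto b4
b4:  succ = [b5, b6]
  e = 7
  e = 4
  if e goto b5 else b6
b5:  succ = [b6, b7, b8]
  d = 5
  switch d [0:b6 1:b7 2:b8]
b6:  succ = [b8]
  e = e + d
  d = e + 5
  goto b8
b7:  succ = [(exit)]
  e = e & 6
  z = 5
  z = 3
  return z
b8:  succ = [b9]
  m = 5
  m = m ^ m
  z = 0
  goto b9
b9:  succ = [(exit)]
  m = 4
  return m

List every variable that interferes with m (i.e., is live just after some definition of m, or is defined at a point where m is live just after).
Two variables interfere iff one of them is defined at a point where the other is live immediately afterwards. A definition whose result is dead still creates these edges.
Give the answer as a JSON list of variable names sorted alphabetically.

Answer: ["d"]

Derivation:
Block summaries:
  b0: def={d} ue=∅
  b1: def={z} ue={d}
  b2: def={m,z} ue={d}
  b3: def={e,z} ue=∅
  b4: def={e} ue=∅
  b5: def={d} ue=∅
  b6: def={d,e} ue={d,e}
  b7: def={e,z} ue={e}
  b8: def={m,z} ue=∅
  b9: def={m} ue=∅

Backward fixpoint:
  live b0: ∅→{d}
  live b1: {d}→{d}
  live b2: {d}→{d}
  live b3: {d}→{d}
  live b4: {d}→{d,e}
  live b5: {e}→{d,e}
  live b6: {d,e}→∅
  live b7: {e}→∅
  live b8: ∅→∅
  live b9: ∅→∅

Conflict graph:
  d↔{e,m,z}
  e↔{d}
  m↔{d}
  z↔{d}

N(m) = ["d"]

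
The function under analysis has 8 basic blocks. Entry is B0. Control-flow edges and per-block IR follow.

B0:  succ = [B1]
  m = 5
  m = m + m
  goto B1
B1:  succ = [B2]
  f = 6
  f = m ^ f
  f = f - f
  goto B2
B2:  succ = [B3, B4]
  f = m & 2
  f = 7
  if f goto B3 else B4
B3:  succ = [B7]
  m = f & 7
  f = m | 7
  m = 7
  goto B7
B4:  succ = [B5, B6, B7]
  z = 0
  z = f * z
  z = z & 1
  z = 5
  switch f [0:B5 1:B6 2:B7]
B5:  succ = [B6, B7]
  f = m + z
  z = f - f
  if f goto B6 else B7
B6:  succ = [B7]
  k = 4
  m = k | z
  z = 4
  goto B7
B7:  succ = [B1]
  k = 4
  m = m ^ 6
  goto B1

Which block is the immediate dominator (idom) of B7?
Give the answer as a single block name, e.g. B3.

idom tree: B1←B0 B2←B1 B3←B2 B4←B2 B5←B4 B6←B4 B7←B2
Join-block Dom:
  B1: preds {B0,B7}: {B0} ∩ {B0,B1,B2,B7} = {B0}; idom=B0
  B6: preds {B4,B5}: {B0,B1,B2,B4} ∩ {B0,B1,B2,B4,B5} = {B0,B1,B2,B4}; idom=B4
  B7: preds {B3,B4,B5,B6}: {B0,B1,B2,B3} ∩ {B0,B1,B2,B4} ∩ {B0,B1,B2,B4,B5} ∩ {B0,B1,B2,B4,B6} = {B0,B1,B2}; idom=B2

idom(B7) = B2

Answer: B2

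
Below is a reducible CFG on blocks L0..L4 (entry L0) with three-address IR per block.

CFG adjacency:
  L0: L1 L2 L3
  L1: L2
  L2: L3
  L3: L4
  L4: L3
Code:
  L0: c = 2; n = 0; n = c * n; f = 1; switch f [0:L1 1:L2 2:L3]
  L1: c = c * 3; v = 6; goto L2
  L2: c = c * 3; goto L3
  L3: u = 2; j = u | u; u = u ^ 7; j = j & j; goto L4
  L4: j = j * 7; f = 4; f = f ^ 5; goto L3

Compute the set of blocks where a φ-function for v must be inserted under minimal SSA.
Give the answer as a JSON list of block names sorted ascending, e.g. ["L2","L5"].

Answer: ["L2", "L3"]

Analysis:
idom tree: L1←L0 L2←L0 L3←L0 L4←L3
Dom∩ at merges:
  L2: preds {L0,L1}: {L0} ∩ {L0,L1} = {L0}; idom=L0
  L3: preds {L0,L2,L4}: {L0} ∩ {L0,L2} ∩ {L0,L3,L4} = {L0}; idom=L0

Frontier:
  L2←L0: walk · to L0
  L2←L1: walk L1 to L0
  L3←L0: walk · to L0
  L3←L2: walk L2 to L0
  L3←L4: walk L4→L3 to L0
  DF(L0)=∅
  DF(L1)={L2}
  DF(L2)={L3}
  DF(L3)={L3}
  DF(L4)={L3}

φ for v: defs {L1}
  DF⁺ = {L2,L3}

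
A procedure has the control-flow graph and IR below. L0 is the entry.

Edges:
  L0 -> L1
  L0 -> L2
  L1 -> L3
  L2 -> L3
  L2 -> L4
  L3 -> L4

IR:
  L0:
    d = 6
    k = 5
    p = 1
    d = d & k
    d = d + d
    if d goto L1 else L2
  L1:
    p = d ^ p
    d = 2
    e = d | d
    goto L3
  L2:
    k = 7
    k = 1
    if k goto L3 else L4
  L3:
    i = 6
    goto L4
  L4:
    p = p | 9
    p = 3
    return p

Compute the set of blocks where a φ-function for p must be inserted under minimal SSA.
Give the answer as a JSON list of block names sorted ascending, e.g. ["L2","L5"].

idom tree: L1←L0 L2←L0 L3←L0 L4←L0
Join-block Dom:
  L3: preds {L1,L2}: {L0,L1} ∩ {L0,L2} = {L0}; idom=L0
  L4: preds {L2,L3}: {L0,L2} ∩ {L0,L3} = {L0}; idom=L0

DF walk-up:
  L3←L1: walk L1 to L0
  L3←L2: walk L2 to L0
  L4←L2: walk L2 to L0
  L4←L3: walk L3 to L0
  DF(L0)=∅
  DF(L1)={L3}
  DF(L2)={L3,L4}
  DF(L3)={L4}
  DF(L4)=∅

φ for p: defs {L0,L1,L4}
  DF⁺ = {L3,L4}

Answer: ["L3", "L4"]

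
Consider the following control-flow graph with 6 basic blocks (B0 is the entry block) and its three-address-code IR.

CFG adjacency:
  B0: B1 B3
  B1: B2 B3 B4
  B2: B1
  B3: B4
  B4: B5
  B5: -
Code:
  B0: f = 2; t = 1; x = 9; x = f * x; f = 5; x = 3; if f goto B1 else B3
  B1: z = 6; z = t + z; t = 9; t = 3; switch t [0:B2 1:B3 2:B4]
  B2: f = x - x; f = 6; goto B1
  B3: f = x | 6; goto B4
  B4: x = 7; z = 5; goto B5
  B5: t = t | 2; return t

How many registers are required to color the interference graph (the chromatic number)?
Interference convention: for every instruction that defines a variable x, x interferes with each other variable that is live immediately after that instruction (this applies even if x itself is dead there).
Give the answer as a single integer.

Block summaries:
  B0: {f,t,x} / ∅
  B1: {t,z} / {t}
  B2: {f} / {x}
  B3: {f} / {x}
  B4: {x,z} / ∅
  B5: {t} / {t}

Backward fixpoint:
  B0: in=∅ out={t,x}
  B1: in={t,x} out={t,x}
  B2: in={t,x} out={t,x}
  B3: in={t,x} out={t}
  B4: in={t} out={t}
  B5: in={t} out=∅

Interference:
  f↔{t,x}
  t↔{f,x,z}
  x↔{f,t,z}
  z↔{t,x}

Registers:
  clique {f,t,x} ⇒ need ≥ 3
  assign f→r2 t→r0 x→r1 z→r2 — no edge inside a register ⇒ χ ≤ 3
  χ = 3

Answer: 3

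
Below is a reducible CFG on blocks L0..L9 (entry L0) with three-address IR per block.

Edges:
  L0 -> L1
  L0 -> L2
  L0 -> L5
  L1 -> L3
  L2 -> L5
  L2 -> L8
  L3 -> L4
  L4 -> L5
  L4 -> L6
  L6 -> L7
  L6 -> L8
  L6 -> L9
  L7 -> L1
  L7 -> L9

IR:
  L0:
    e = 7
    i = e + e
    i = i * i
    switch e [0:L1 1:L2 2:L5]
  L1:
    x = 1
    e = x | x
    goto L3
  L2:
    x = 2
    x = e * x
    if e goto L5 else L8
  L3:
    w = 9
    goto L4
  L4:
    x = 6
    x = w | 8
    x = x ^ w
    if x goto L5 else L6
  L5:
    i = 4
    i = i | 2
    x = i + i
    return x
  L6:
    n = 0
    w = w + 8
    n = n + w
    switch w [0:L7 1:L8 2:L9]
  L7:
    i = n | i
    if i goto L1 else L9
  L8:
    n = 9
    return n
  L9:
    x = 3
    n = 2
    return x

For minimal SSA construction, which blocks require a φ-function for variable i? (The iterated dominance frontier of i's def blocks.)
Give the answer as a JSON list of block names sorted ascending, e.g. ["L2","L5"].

idom tree: L1←L0 L2←L0 L3←L1 L4←L3 L5←L0 L6←L4 L7←L6 L8←L0 L9←L6
Dom∩ at merges:
  L1: preds {L0,L7}: {L0} ∩ {L0,L1,L3,L4,L6,L7} = {L0}; idom=L0
  L5: preds {L0,L2,L4}: {L0} ∩ {L0,L2} ∩ {L0,L1,L3,L4} = {L0}; idom=L0
  L8: preds {L2,L6}: {L0,L2} ∩ {L0,L1,L3,L4,L6} = {L0}; idom=L0
  L9: preds {L6,L7}: {L0,L1,L3,L4,L6} ∩ {L0,L1,L3,L4,L6,L7} = {L0,L1,L3,L4,L6}; idom=L6

Frontier:
  L1←L0: walk · to L0
  L1←L7: walk L7→L6→L4→L3→L1 to L0
  L5←L0: walk · to L0
  L5←L2: walk L2 to L0
  L5←L4: walk L4→L3→L1 to L0
  L8←L2: walk L2 to L0
  L8←L6: walk L6→L4→L3→L1 to L0
  L9←L6: walk · to L6
  L9←L7: walk L7 to L6
  L0 → ∅
  L1 → {L1,L5,L8}
  L2 → {L5,L8}
  L3 → {L1,L5,L8}
  L4 → {L1,L5,L8}
  L5 → ∅
  L6 → {L1,L8}
  L7 → {L1,L9}
  L8 → ∅
  L9 → ∅

φ for i: defs {L0,L5,L7}
  DF⁺ = {L1,L5,L8,L9}

Answer: ["L1", "L5", "L8", "L9"]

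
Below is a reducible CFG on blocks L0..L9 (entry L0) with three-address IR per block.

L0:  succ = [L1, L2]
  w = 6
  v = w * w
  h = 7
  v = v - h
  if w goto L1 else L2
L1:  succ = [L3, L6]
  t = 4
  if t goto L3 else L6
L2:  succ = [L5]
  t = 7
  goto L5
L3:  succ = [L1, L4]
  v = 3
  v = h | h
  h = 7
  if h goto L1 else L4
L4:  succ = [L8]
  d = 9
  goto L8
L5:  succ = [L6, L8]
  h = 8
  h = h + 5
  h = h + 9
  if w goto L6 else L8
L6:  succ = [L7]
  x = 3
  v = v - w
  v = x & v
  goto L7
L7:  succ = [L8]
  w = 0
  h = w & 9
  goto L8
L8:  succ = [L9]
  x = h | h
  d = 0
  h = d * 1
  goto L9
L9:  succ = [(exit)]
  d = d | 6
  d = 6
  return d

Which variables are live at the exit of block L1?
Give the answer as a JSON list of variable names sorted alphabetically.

Answer: ["h", "v", "w"]

Working:
def/use:
  L0: def={h,v,w} ue=∅
  L1: def={t} ue=∅
  L2: def={t} ue=∅
  L3: def={h,v} ue={h}
  L4: def={d} ue=∅
  L5: def={h} ue={w}
  L6: def={v,x} ue={v,w}
  L7: def={h,w} ue=∅
  L8: def={d,h,x} ue={h}
  L9: def={d} ue={d}

Liveness:
  L0 li=∅ lo={h,v,w}
  L1 li={h,v,w} lo={h,v,w}
  L2 li={v,w} lo={v,w}
  L3 li={h,w} lo={h,v,w}
  L4 li={h} lo={h}
  L5 li={v,w} lo={h,v,w}
  L6 li={v,w} lo=∅
  L7 li=∅ lo={h}
  L8 li={h} lo={d}
  L9 li={d} lo=∅

live-out(L1) = ["h", "v", "w"]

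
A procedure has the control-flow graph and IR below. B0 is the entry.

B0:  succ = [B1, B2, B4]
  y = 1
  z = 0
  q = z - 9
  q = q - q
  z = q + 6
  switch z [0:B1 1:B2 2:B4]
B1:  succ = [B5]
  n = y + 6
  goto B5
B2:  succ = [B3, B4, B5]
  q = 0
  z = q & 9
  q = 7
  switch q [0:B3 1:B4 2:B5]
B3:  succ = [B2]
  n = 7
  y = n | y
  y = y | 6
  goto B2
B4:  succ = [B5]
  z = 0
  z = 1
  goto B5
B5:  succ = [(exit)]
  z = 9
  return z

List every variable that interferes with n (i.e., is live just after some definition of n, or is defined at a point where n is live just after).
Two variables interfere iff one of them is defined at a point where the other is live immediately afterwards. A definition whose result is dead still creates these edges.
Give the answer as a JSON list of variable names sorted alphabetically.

def/use:
  B0: {q,y,z} / ∅
  B1: {n} / {y}
  B2: {q,z} / ∅
  B3: {n,y} / {y}
  B4: {z} / ∅
  B5: {z} / ∅

Backward fixpoint:
  B0 li=∅ lo={y}
  B1 li={y} lo=∅
  B2 li={y} lo={y}
  B3 li={y} lo={y}
  B4 li=∅ lo=∅
  B5 li=∅ lo=∅

Conflict graph:
  n↔{y}
  q↔{y}
  y↔{n,q,z}
  z↔{y}

N(n) = ["y"]

Answer: ["y"]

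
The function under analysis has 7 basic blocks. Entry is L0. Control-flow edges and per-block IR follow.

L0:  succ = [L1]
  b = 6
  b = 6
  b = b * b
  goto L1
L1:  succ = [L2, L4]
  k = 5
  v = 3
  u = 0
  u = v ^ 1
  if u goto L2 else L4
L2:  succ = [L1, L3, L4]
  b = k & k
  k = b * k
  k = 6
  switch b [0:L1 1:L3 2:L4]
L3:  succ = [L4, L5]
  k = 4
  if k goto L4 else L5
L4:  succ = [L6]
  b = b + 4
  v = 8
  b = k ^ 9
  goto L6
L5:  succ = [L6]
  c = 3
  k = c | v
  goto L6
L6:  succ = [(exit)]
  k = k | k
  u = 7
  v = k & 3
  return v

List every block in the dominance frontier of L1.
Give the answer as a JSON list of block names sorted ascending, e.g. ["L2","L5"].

Answer: ["L1"]

Working:
idom tree: L1←L0 L2←L1 L3←L2 L4←L1 L5←L3 L6←L1
Join-block Dom:
  L1: preds {L0,L2}: {L0} ∩ {L0,L1,L2} = {L0}; idom=L0
  L4: preds {L1,L2,L3}: {L0,L1} ∩ {L0,L1,L2} ∩ {L0,L1,L2,L3} = {L0,L1}; idom=L1
  L6: preds {L4,L5}: {L0,L1,L4} ∩ {L0,L1,L2,L3,L5} = {L0,L1}; idom=L1

DF walk-up:
  L1←L0: walk · to L0
  L1←L2: walk L2→L1 to L0
  L4←L1: walk · to L1
  L4←L2: walk L2 to L1
  L4←L3: walk L3→L2 to L1
  L6←L4: walk L4 to L1
  L6←L5: walk L5→L3→L2 to L1
  DF(L0)=∅
  DF(L1)={L1}
  DF(L2)={L1,L4,L6}
  DF(L3)={L4,L6}
  DF(L4)={L6}
  DF(L5)={L6}
  DF(L6)=∅

DF(L1) = ["L1"]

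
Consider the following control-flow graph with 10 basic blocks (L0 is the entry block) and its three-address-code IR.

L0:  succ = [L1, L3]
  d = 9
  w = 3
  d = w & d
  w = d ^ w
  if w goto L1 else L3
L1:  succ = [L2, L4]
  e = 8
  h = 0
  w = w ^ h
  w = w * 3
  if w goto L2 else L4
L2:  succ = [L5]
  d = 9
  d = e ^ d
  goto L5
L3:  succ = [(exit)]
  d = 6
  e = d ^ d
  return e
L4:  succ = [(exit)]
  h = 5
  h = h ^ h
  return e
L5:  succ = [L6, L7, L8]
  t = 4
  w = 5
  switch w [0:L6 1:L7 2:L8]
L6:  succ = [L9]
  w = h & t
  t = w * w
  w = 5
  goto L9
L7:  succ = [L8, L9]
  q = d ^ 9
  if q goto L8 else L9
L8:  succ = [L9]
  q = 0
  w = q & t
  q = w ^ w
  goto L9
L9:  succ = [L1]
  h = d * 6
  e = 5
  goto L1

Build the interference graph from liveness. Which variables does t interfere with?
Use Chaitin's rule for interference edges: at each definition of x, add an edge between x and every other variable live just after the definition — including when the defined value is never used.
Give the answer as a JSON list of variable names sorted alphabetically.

Block summaries:
  L0: {d,w} / ∅
  L1: {e,h,w} / {w}
  L2: {d} / {e}
  L3: {d,e} / ∅
  L4: {h} / {e}
  L5: {t,w} / ∅
  L6: {t,w} / {h,t}
  L7: {q} / {d}
  L8: {q,w} / {t}
  L9: {e,h} / {d}

Live sets:
  L0 li=∅ lo={w}
  L1 li={w} lo={e,h}
  L2 li={e,h} lo={d,h}
  L3 li=∅ lo=∅
  L4 li={e} lo=∅
  L5 li={d,h} lo={d,h,t,w}
  L6 li={d,h,t} lo={d,w}
  L7 li={d,t,w} lo={d,t,w}
  L8 li={d,t} lo={d,w}
  L9 li={d,w} lo={w}

Interference:
  d: {e,h,q,t,w}
  e: {d,h,w}
  h: {d,e,t,w}
  q: {d,t,w}
  t: {d,h,q,w}
  w: {d,e,h,q,t}

N(t) = ["d", "h", "q", "w"]

Answer: ["d", "h", "q", "w"]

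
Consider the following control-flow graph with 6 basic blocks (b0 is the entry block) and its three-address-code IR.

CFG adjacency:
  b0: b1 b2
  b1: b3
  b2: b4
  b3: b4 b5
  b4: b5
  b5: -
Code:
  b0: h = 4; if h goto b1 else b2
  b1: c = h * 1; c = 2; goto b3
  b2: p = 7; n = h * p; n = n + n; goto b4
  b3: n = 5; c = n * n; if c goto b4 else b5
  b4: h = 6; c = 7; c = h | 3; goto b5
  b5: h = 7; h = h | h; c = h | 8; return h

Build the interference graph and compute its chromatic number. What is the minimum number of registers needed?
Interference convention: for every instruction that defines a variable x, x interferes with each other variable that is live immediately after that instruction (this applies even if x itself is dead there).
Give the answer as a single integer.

Answer: 2

Derivation:
Per-block:
  b0 def {h} use ∅
  b1 def {c} use {h}
  b2 def {n,p} use {h}
  b3 def {c,n} use ∅
  b4 def {c,h} use ∅
  b5 def {c,h} use ∅

Backward fixpoint:
  b0: in=∅ out={h}
  b1: in={h} out=∅
  b2: in={h} out=∅
  b3: in=∅ out=∅
  b4: in=∅ out=∅
  b5: in=∅ out=∅

Conflict graph:
  c↔{h}
  h↔{c,p}
  n↔∅
  p↔{h}

Chromatic number:
  lower bound: {c,h} mutually conflict ⇒ χ ≥ 2
  2-colouring: r0={h,n}  r1={c,p}
  χ = 2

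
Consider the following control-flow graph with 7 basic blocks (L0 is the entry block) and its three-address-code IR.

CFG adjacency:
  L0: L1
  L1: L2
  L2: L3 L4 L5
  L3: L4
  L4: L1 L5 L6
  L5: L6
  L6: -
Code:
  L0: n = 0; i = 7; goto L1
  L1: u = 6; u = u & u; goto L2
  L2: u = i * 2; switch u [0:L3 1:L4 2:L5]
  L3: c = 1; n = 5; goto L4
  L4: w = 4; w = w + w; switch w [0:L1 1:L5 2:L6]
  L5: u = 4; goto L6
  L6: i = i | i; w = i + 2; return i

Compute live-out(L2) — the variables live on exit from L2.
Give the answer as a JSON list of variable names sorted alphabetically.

Per-block:
  L0: {i,n} / ∅
  L1: {u} / ∅
  L2: {u} / {i}
  L3: {c,n} / ∅
  L4: {w} / ∅
  L5: {u} / ∅
  L6: {i,w} / {i}

Liveness:
  live L0: ∅→{i}
  live L1: {i}→{i}
  live L2: {i}→{i}
  live L3: {i}→{i}
  live L4: {i}→{i}
  live L5: {i}→{i}
  live L6: {i}→∅

live-out(L2) = ["i"]

Answer: ["i"]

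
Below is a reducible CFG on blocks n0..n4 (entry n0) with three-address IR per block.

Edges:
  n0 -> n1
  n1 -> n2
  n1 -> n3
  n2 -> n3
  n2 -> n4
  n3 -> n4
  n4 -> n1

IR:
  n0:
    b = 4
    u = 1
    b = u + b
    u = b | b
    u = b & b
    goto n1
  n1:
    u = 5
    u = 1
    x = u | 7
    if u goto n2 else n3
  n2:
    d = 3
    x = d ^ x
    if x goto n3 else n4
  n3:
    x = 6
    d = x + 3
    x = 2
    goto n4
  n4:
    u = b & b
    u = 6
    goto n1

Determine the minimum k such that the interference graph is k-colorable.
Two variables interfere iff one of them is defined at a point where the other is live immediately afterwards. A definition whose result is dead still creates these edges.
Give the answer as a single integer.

Answer: 3

Working:
Block summaries:
  n0: {b,u} / ∅
  n1: {u,x} / ∅
  n2: {d,x} / {x}
  n3: {d,x} / ∅
  n4: {u} / {b}

Liveness:
  n0: in=∅ out={b}
  n1: in={b} out={b,x}
  n2: in={b,x} out={b}
  n3: in={b} out={b}
  n4: in={b} out={b}

Conflict graph:
  b↔{d,u,x}
  d↔{b,x}
  u↔{b,x}
  x↔{b,d,u}

Registers:
  clique {b,d,x} ⇒ need ≥ 3
  assign b→R0 d→R2 u→R2 x→R1 — no edge inside a register ⇒ χ ≤ 3
  χ = 3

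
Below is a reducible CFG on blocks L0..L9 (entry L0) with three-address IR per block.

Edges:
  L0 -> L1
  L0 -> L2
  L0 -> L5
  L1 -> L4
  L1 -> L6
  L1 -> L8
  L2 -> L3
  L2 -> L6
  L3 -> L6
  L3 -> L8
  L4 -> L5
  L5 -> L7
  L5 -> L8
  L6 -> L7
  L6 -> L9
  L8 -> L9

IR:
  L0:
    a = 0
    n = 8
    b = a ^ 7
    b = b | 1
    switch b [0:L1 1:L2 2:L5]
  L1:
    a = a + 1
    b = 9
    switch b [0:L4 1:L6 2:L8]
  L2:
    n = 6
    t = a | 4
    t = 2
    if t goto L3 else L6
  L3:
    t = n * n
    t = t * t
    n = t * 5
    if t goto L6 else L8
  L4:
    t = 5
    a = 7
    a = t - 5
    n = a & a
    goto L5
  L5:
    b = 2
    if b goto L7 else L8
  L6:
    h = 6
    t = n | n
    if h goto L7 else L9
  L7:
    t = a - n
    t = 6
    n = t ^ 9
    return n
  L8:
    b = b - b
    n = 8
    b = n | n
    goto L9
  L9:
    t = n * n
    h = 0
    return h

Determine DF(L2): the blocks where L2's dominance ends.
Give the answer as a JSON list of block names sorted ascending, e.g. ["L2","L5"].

Answer: ["L6", "L8"]

Analysis:
idom tree: L1←L0 L2←L0 L3←L2 L4←L1 L5←L0 L6←L0 L7←L0 L8←L0 L9←L0
Dom∩ at merges:
  L5: preds {L0,L4}: {L0} ∩ {L0,L1,L4} = {L0}; idom=L0
  L6: preds {L1,L2,L3}: {L0,L1} ∩ {L0,L2} ∩ {L0,L2,L3} = {L0}; idom=L0
  L7: preds {L5,L6}: {L0,L5} ∩ {L0,L6} = {L0}; idom=L0
  L8: preds {L1,L3,L5}: {L0,L1} ∩ {L0,L2,L3} ∩ {L0,L5} = {L0}; idom=L0
  L9: preds {L6,L8}: {L0,L6} ∩ {L0,L8} = {L0}; idom=L0

DF walk-up:
  join L5 pred L0: · stop@L0
  join L5 pred L4: L4→L1 stop@L0
  join L6 pred L1: L1 stop@L0
  join L6 pred L2: L2 stop@L0
  join L6 pred L3: L3→L2 stop@L0
  join L7 pred L5: L5 stop@L0
  join L7 pred L6: L6 stop@L0
  join L8 pred L1: L1 stop@L0
  join L8 pred L3: L3→L2 stop@L0
  join L8 pred L5: L5 stop@L0
  join L9 pred L6: L6 stop@L0
  join L9 pred L8: L8 stop@L0
  L0 → ∅
  L1 → {L5,L6,L8}
  L2 → {L6,L8}
  L3 → {L6,L8}
  L4 → {L5}
  L5 → {L7,L8}
  L6 → {L7,L9}
  L7 → ∅
  L8 → {L9}
  L9 → ∅

DF(L2) = ["L6", "L8"]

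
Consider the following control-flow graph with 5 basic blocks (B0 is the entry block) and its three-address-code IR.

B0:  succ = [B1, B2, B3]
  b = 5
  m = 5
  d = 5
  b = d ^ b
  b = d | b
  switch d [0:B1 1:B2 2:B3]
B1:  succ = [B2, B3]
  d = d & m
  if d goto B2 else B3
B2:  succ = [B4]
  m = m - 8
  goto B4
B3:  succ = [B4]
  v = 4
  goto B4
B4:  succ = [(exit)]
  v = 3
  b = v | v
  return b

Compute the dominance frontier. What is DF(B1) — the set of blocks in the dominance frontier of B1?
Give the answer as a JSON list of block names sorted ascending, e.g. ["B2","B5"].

idom tree: B1←B0 B2←B0 B3←B0 B4←B0
Join-block Dom:
  B2: preds {B0,B1}: {B0} ∩ {B0,B1} = {B0}; idom=B0
  B3: preds {B0,B1}: {B0} ∩ {B0,B1} = {B0}; idom=B0
  B4: preds {B2,B3}: {B0,B2} ∩ {B0,B3} = {B0}; idom=B0

Frontier:
  B2←B0: walk · to B0
  B2←B1: walk B1 to B0
  B3←B0: walk · to B0
  B3←B1: walk B1 to B0
  B4←B2: walk B2 to B0
  B4←B3: walk B3 to B0
  B0 → ∅
  B1 → {B2,B3}
  B2 → {B4}
  B3 → {B4}
  B4 → ∅

DF(B1) = ["B2", "B3"]

Answer: ["B2", "B3"]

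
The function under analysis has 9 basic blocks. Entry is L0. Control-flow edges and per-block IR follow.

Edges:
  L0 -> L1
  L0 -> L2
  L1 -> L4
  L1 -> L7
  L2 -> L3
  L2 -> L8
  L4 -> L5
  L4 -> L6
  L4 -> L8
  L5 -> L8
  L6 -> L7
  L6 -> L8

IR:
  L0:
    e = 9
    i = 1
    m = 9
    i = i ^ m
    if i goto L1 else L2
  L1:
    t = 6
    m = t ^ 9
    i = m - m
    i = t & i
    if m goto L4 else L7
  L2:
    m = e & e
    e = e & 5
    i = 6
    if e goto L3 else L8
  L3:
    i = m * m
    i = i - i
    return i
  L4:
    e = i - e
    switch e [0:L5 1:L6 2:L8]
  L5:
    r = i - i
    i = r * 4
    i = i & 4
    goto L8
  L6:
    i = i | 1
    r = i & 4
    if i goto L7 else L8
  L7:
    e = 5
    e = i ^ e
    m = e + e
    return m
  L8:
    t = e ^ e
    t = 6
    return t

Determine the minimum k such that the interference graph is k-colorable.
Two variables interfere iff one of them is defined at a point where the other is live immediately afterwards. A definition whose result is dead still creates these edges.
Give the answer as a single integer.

Block summaries:
  L0: {e,i,m} / ∅
  L1: {i,m,t} / ∅
  L2: {e,i,m} / {e}
  L3: {i} / {m}
  L4: {e} / {e,i}
  L5: {i,r} / {i}
  L6: {i,r} / {i}
  L7: {e,m} / {i}
  L8: {t} / {e}

Backward fixpoint:
  live L0: ∅→{e}
  live L1: {e}→{e,i}
  live L2: {e}→{e,m}
  live L3: {m}→∅
  live L4: {e,i}→{e,i}
  live L5: {e,i}→{e}
  live L6: {e,i}→{e,i}
  live L7: {i}→∅
  live L8: {e}→∅

Conflict graph:
  e↔{i,m,r,t}
  i↔{e,m,r,t}
  m↔{e,i,t}
  r↔{e,i}
  t↔{e,i,m}

Registers:
  lower bound: {e,i,m,t} mutually conflict ⇒ χ ≥ 4
  assign e→R0 i→R1 m→R2 r→R2 t→R3 — no edge inside a register ⇒ χ ≤ 4
  χ = 4

Answer: 4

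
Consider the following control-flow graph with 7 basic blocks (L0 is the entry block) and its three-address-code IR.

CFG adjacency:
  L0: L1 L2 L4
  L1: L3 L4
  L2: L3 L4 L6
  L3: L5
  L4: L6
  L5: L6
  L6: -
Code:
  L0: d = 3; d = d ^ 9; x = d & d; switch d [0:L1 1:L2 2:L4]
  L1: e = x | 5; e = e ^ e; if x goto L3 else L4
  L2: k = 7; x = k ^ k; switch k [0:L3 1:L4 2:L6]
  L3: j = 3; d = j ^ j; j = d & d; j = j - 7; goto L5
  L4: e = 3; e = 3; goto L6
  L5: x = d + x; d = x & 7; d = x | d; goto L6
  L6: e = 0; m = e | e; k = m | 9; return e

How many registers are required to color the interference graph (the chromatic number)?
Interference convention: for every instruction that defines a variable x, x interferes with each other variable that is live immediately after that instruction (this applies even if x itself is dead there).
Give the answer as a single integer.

Answer: 3

Derivation:
Per-block:
  L0: {d,x} / ∅
  L1: {e} / {x}
  L2: {k,x} / ∅
  L3: {d,j} / ∅
  L4: {e} / ∅
  L5: {d,x} / {d,x}
  L6: {e,k,m} / ∅

Backward fixpoint:
  L0: in=∅ out={x}
  L1: in={x} out={x}
  L2: in=∅ out={x}
  L3: in={x} out={d,x}
  L4: in=∅ out=∅
  L5: in={d,x} out=∅
  L6: in=∅ out=∅

Interference:
  d: {j,x}
  e: {k,m,x}
  j: {d,x}
  k: {e,x}
  m: {e}
  x: {d,e,j,k}

Registers:
  lower bound: {d,j,x} mutually conflict ⇒ χ ≥ 3
  3-colouring: c0={m,x}  c1={d,e}  c2={j,k}
  χ = 3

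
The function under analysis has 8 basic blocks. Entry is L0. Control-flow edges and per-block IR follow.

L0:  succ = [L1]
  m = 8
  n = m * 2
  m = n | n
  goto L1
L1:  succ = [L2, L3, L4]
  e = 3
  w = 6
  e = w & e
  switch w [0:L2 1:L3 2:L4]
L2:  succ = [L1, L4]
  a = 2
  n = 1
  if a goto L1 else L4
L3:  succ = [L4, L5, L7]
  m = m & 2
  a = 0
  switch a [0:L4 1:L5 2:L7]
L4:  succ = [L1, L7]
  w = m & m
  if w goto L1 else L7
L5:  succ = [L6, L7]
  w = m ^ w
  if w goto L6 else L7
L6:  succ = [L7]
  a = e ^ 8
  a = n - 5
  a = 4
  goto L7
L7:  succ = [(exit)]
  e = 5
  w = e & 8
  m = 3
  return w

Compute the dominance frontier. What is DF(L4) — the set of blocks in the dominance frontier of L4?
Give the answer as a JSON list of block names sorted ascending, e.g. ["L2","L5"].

idom tree: L1←L0 L2←L1 L3←L1 L4←L1 L5←L3 L6←L5 L7←L1
Dom∩ at merges:
  L1: preds {L0,L2,L4}: {L0} ∩ {L0,L1,L2} ∩ {L0,L1,L4} = {L0}; idom=L0
  L4: preds {L1,L2,L3}: {L0,L1} ∩ {L0,L1,L2} ∩ {L0,L1,L3} = {L0,L1}; idom=L1
  L7: preds {L3,L4,L5,L6}: {L0,L1,L3} ∩ {L0,L1,L4} ∩ {L0,L1,L3,L5} ∩ {L0,L1,L3,L5,L6} = {L0,L1}; idom=L1

DF derivation:
  L1←L0: walk · to L0
  L1←L2: walk L2→L1 to L0
  L1←L4: walk L4→L1 to L0
  L4←L1: walk · to L1
  L4←L2: walk L2 to L1
  L4←L3: walk L3 to L1
  L7←L3: walk L3 to L1
  L7←L4: walk L4 to L1
  L7←L5: walk L5→L3 to L1
  L7←L6: walk L6→L5→L3 to L1
  DF(L0)=∅
  DF(L1)={L1}
  DF(L2)={L1,L4}
  DF(L3)={L4,L7}
  DF(L4)={L1,L7}
  DF(L5)={L7}
  DF(L6)={L7}
  DF(L7)=∅

DF(L4) = ["L1", "L7"]

Answer: ["L1", "L7"]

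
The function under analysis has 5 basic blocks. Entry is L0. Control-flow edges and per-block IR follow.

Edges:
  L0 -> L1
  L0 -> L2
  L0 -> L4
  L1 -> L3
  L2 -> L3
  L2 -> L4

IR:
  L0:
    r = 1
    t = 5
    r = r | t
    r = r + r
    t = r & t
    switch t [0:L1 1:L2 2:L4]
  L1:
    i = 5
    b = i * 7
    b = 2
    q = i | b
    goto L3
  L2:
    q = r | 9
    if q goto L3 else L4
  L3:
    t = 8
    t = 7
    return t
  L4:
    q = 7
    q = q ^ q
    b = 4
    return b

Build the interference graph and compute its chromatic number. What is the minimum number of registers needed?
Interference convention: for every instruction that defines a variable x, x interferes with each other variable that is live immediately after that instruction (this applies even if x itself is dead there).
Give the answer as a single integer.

Answer: 2

Working:
Block summaries:
  L0: def={r,t} ue=∅
  L1: def={b,i,q} ue=∅
  L2: def={q} ue={r}
  L3: def={t} ue=∅
  L4: def={b,q} ue=∅

Live sets:
  L0: in=∅ out={r}
  L1: in=∅ out=∅
  L2: in={r} out=∅
  L3: in=∅ out=∅
  L4: in=∅ out=∅

Interfere edges:
  b: {i}
  i: {b}
  q: ∅
  r: {t}
  t: {r}

Registers:
  lower bound: {b,i} mutually conflict ⇒ χ ≥ 2
  2-colouring: c0={b,q,r}  c1={i,t}
  χ = 2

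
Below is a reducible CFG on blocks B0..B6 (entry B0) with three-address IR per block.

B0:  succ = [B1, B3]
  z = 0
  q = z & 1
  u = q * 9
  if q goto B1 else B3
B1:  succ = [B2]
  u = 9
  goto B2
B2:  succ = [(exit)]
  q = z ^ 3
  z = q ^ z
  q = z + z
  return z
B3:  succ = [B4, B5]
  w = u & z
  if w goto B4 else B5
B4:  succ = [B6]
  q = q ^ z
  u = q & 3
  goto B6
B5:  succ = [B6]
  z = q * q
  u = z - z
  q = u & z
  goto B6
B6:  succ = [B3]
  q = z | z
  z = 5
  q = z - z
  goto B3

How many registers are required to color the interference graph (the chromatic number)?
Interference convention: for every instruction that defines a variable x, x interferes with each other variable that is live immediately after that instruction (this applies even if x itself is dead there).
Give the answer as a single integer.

Answer: 3

Analysis:
Per-block:
  B0 def {q,u,z} use ∅
  B1 def {u} use ∅
  B2 def {q,z} use {z}
  B3 def {w} use {u,z}
  B4 def {q,u} use {q,z}
  B5 def {q,u,z} use {q}
  B6 def {q,z} use {z}

Liveness:
  B0: in=∅ out={q,u,z}
  B1: in={z} out={z}
  B2: in={z} out=∅
  B3: in={q,u,z} out={q,z}
  B4: in={q,z} out={u,z}
  B5: in={q} out={u,z}
  B6: in={u,z} out={q,u,z}

Interference:
  q↔{u,w,z}
  u↔{q,z}
  w↔{q,z}
  z↔{q,u,w}

Registers:
  {q,u,z} pairwise interfere (3-clique) ⇒ χ ≥ 3
  assign q→R0 u→R2 w→R2 z→R1 — no edge inside a register ⇒ χ ≤ 3
  χ = 3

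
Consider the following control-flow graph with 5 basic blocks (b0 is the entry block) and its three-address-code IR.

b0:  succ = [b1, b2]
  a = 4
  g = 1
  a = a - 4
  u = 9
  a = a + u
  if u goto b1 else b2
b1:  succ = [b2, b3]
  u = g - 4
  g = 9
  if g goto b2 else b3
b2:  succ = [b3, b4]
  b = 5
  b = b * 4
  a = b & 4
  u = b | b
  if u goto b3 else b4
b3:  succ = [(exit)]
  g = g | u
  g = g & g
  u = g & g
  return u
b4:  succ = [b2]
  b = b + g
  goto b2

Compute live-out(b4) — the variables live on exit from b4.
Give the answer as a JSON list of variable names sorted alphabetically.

Block summaries:
  b0 def {a,g,u} use ∅
  b1 def {g,u} use {g}
  b2 def {a,b,u} use ∅
  b3 def {g,u} use {g,u}
  b4 def {b} use {b,g}

Backward fixpoint:
  live b0: ∅→{g}
  live b1: {g}→{g,u}
  live b2: {g}→{b,g,u}
  live b3: {g,u}→∅
  live b4: {b,g}→{g}

live-out(b4) = ["g"]

Answer: ["g"]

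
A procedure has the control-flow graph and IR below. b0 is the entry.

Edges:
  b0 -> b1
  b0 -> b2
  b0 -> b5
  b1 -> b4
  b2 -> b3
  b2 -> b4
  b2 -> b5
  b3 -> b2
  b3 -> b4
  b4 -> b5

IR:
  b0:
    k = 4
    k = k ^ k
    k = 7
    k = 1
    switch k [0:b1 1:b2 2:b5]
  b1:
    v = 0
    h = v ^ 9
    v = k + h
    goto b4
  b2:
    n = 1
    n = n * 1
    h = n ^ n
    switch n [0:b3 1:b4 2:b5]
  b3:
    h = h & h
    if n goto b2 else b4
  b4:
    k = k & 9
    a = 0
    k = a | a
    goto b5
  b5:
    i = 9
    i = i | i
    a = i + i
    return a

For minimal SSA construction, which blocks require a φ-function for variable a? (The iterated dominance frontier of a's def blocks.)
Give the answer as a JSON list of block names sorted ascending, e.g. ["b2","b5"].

idom tree: b1←b0 b2←b0 b3←b2 b4←b0 b5←b0
Dom∩ at merges:
  b2: preds {b0,b3}: {b0} ∩ {b0,b2,b3} = {b0}; idom=b0
  b4: preds {b1,b2,b3}: {b0,b1} ∩ {b0,b2} ∩ {b0,b2,b3} = {b0}; idom=b0
  b5: preds {b0,b2,b4}: {b0} ∩ {b0,b2} ∩ {b0,b4} = {b0}; idom=b0

Frontier:
  join b2 pred b0: · stop@b0
  join b2 pred b3: b3→b2 stop@b0
  join b4 pred b1: b1 stop@b0
  join b4 pred b2: b2 stop@b0
  join b4 pred b3: b3→b2 stop@b0
  join b5 pred b0: · stop@b0
  join b5 pred b2: b2 stop@b0
  join b5 pred b4: b4 stop@b0
  b0: DF=∅
  b1: DF={b4}
  b2: DF={b2,b4,b5}
  b3: DF={b2,b4}
  b4: DF={b5}
  b5: DF=∅

φ for a: defs {b4,b5}
  DF⁺ = {b5}

Answer: ["b5"]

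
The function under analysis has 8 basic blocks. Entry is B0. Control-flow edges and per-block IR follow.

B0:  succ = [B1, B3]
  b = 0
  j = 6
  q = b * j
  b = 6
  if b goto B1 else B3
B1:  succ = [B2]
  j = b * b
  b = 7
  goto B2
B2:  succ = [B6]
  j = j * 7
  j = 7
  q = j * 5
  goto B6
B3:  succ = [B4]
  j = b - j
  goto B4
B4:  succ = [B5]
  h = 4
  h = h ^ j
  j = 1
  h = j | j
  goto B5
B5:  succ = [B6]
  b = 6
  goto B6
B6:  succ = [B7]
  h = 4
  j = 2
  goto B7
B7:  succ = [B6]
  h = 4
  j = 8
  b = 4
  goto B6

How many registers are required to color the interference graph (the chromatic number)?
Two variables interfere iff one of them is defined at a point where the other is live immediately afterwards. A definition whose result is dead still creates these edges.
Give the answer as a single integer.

Answer: 2

Analysis:
Per-block:
  B0 def {b,j,q} use ∅
  B1 def {b,j} use {b}
  B2 def {j,q} use {j}
  B3 def {j} use {b,j}
  B4 def {h,j} use {j}
  B5 def {b} use ∅
  B6 def {h,j} use ∅
  B7 def {b,h,j} use ∅

Live sets:
  B0 li=∅ lo={b,j}
  B1 li={b} lo={j}
  B2 li={j} lo=∅
  B3 li={b,j} lo={j}
  B4 li={j} lo=∅
  B5 li=∅ lo=∅
  B6 li=∅ lo=∅
  B7 li=∅ lo=∅

Conflict graph:
  b↔{j}
  h↔{j}
  j↔{b,h,q}
  q↔{j}

Colouring:
  clique {b,j} ⇒ need ≥ 2
  2-colouring: c0={j}  c1={b,h,q}
  χ = 2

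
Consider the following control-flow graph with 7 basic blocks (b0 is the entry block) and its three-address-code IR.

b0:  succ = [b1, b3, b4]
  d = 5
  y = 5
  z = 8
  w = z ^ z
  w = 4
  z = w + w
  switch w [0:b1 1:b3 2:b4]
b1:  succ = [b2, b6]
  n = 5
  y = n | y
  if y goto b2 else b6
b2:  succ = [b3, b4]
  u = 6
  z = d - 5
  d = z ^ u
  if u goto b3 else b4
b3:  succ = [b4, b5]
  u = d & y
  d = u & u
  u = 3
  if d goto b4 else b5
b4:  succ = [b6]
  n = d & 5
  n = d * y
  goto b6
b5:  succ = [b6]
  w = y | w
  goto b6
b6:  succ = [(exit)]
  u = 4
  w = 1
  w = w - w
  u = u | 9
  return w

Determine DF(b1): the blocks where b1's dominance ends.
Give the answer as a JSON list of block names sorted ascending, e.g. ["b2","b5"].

Answer: ["b3", "b4", "b6"]

Derivation:
idom tree: b1←b0 b2←b1 b3←b0 b4←b0 b5←b3 b6←b0
Dom at joins:
  b3: preds {b0,b2}: {b0} ∩ {b0,b1,b2} = {b0}; idom=b0
  b4: preds {b0,b2,b3}: {b0} ∩ {b0,b1,b2} ∩ {b0,b3} = {b0}; idom=b0
  b6: preds {b1,b4,b5}: {b0,b1} ∩ {b0,b4} ∩ {b0,b3,b5} = {b0}; idom=b0

Frontier:
  join b3 pred b0: · stop@b0
  join b3 pred b2: b2→b1 stop@b0
  join b4 pred b0: · stop@b0
  join b4 pred b2: b2→b1 stop@b0
  join b4 pred b3: b3 stop@b0
  join b6 pred b1: b1 stop@b0
  join b6 pred b4: b4 stop@b0
  join b6 pred b5: b5→b3 stop@b0
  DF(b0)=∅
  DF(b1)={b3,b4,b6}
  DF(b2)={b3,b4}
  DF(b3)={b4,b6}
  DF(b4)={b6}
  DF(b5)={b6}
  DF(b6)=∅

DF(b1) = ["b3", "b4", "b6"]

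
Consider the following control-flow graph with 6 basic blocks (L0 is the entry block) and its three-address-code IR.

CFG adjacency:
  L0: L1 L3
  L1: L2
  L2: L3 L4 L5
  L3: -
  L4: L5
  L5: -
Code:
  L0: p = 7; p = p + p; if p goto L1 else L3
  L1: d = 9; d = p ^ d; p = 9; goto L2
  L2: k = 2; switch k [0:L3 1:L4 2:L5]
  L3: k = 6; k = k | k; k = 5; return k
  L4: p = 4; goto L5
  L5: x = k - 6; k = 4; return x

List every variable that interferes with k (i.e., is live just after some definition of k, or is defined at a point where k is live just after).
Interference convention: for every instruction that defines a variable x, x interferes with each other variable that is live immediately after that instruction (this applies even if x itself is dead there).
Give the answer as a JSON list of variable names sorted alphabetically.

Per-block:
  L0: {p} / ∅
  L1: {d,p} / {p}
  L2: {k} / ∅
  L3: {k} / ∅
  L4: {p} / ∅
  L5: {k,x} / {k}

Live sets:
  live L0: ∅→{p}
  live L1: {p}→∅
  live L2: ∅→{k}
  live L3: ∅→∅
  live L4: {k}→{k}
  live L5: {k}→∅

Interference:
  d — {p}
  k — {p,x}
  p — {d,k}
  x — {k}

N(k) = ["p", "x"]

Answer: ["p", "x"]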